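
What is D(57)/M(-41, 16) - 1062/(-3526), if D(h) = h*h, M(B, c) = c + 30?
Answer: 5752413/81098 ≈ 70.932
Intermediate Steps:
M(B, c) = 30 + c
D(h) = h**2
D(57)/M(-41, 16) - 1062/(-3526) = 57**2/(30 + 16) - 1062/(-3526) = 3249/46 - 1062*(-1/3526) = 3249*(1/46) + 531/1763 = 3249/46 + 531/1763 = 5752413/81098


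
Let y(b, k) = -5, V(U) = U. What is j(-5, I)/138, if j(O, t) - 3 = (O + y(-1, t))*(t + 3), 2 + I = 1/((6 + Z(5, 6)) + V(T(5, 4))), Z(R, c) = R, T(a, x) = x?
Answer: -1/18 ≈ -0.055556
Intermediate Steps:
I = -29/15 (I = -2 + 1/((6 + 5) + 4) = -2 + 1/(11 + 4) = -2 + 1/15 = -29/15 ≈ -1.9333)
j(O, t) = 3 + (-5 + O)*(3 + t) (j(O, t) = 3 + (O - 5)*(t + 3) = 3 + (-5 + O)*(3 + t))
j(-5, I)/138 = (-12 - 5*(-29/15) + 3*(-5) - 5*(-29/15))/138 = (-12 + 29/3 - 15 + 29/3)*(1/138) = -23/3*1/138 = -1/18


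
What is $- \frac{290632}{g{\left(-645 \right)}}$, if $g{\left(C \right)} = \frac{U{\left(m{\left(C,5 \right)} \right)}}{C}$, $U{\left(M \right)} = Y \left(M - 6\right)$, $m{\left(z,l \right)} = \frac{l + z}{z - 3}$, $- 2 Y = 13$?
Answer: $\frac{15184068840}{2639} \approx 5.7537 \cdot 10^{6}$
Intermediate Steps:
$Y = - \frac{13}{2}$ ($Y = \left(- \frac{1}{2}\right) 13 = - \frac{13}{2} \approx -6.5$)
$m{\left(z,l \right)} = \frac{l + z}{-3 + z}$
$U{\left(M \right)} = 39 - \frac{13 M}{2}$ ($U{\left(M \right)} = - \frac{13 \left(M - 6\right)}{2} = - \frac{13 \left(-6 + M\right)}{2} = 39 - \frac{13 M}{2}$)
$g{\left(C \right)} = \frac{39 - \frac{13 \left(5 + C\right)}{2 \left(-3 + C\right)}}{C}$ ($g{\left(C \right)} = \frac{39 - \frac{13 \frac{5 + C}{-3 + C}}{2}}{C} = \frac{39 - \frac{13 \left(5 + C\right)}{2 \left(-3 + C\right)}}{C}$)
$- \frac{290632}{g{\left(-645 \right)}} = - \frac{290632}{\frac{13}{2} \frac{1}{-645} \frac{1}{-3 - 645} \left(-23 + 5 \left(-645\right)\right)} = - \frac{290632}{\frac{13}{2} \left(- \frac{1}{645}\right) \frac{1}{-648} \left(-23 - 3225\right)} = - \frac{290632}{\frac{13}{2} \left(- \frac{1}{645}\right) \left(- \frac{1}{648}\right) \left(-3248\right)} = - \frac{290632}{- \frac{2639}{52245}} = \left(-290632\right) \left(- \frac{52245}{2639}\right) = \frac{15184068840}{2639}$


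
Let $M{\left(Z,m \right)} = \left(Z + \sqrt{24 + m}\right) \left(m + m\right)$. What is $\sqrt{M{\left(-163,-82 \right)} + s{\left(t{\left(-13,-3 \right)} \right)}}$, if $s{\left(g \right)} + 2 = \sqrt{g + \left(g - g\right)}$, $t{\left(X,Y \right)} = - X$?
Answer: $\sqrt{26730 + \sqrt{13} - 164 i \sqrt{58}} \approx 163.55 - 3.818 i$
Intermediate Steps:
$M{\left(Z,m \right)} = 2 m \left(Z + \sqrt{24 + m}\right)$ ($M{\left(Z,m \right)} = \left(Z + \sqrt{24 + m}\right) 2 m = 2 m \left(Z + \sqrt{24 + m}\right)$)
$s{\left(g \right)} = -2 + \sqrt{g}$ ($s{\left(g \right)} = -2 + \sqrt{g + \left(g - g\right)} = -2 + \sqrt{g + 0} = -2 + \sqrt{g}$)
$\sqrt{M{\left(-163,-82 \right)} + s{\left(t{\left(-13,-3 \right)} \right)}} = \sqrt{2 \left(-82\right) \left(-163 + \sqrt{24 - 82}\right) - \left(2 - \sqrt{\left(-1\right) \left(-13\right)}\right)} = \sqrt{2 \left(-82\right) \left(-163 + \sqrt{-58}\right) - \left(2 - \sqrt{13}\right)} = \sqrt{2 \left(-82\right) \left(-163 + i \sqrt{58}\right) - \left(2 - \sqrt{13}\right)} = \sqrt{\left(26732 - 164 i \sqrt{58}\right) - \left(2 - \sqrt{13}\right)} = \sqrt{26730 + \sqrt{13} - 164 i \sqrt{58}}$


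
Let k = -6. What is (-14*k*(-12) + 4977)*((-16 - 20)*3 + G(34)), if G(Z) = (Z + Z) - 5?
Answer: -178605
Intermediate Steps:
G(Z) = -5 + 2*Z (G(Z) = 2*Z - 5 = -5 + 2*Z)
(-14*k*(-12) + 4977)*((-16 - 20)*3 + G(34)) = (-14*(-6)*(-12) + 4977)*((-16 - 20)*3 + (-5 + 2*34)) = (84*(-12) + 4977)*(-36*3 + (-5 + 68)) = (-1008 + 4977)*(-108 + 63) = 3969*(-45) = -178605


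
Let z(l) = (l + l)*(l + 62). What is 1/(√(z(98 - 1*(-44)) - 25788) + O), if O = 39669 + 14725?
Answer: 27197/1479337544 - 3*√893/1479337544 ≈ 1.8324e-5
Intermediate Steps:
z(l) = 2*l*(62 + l) (z(l) = (2*l)*(62 + l) = 2*l*(62 + l))
O = 54394
1/(√(z(98 - 1*(-44)) - 25788) + O) = 1/(√(2*(98 - 1*(-44))*(62 + (98 - 1*(-44))) - 25788) + 54394) = 1/(√(2*(98 + 44)*(62 + (98 + 44)) - 25788) + 54394) = 1/(√(2*142*(62 + 142) - 25788) + 54394) = 1/(√(2*142*204 - 25788) + 54394) = 1/(√(57936 - 25788) + 54394) = 1/(√32148 + 54394) = 1/(6*√893 + 54394) = 1/(54394 + 6*√893)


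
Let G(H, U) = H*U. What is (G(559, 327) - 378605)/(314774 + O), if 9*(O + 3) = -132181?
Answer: -881154/1350379 ≈ -0.65252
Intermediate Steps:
O = -132208/9 (O = -3 + (1/9)*(-132181) = -3 - 132181/9 = -132208/9 ≈ -14690.)
(G(559, 327) - 378605)/(314774 + O) = (559*327 - 378605)/(314774 - 132208/9) = (182793 - 378605)/(2700758/9) = -195812*9/2700758 = -881154/1350379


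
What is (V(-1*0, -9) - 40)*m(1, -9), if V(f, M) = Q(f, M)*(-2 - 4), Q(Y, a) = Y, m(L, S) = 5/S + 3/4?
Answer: -70/9 ≈ -7.7778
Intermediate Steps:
m(L, S) = 3/4 + 5/S (m(L, S) = 5/S + 3*(1/4) = 5/S + 3/4 = 3/4 + 5/S)
V(f, M) = -6*f (V(f, M) = f*(-2 - 4) = f*(-6) = -6*f)
(V(-1*0, -9) - 40)*m(1, -9) = (-(-6)*0 - 40)*(3/4 + 5/(-9)) = (-6*0 - 40)*(3/4 + 5*(-1/9)) = (0 - 40)*(3/4 - 5/9) = -40*7/36 = -70/9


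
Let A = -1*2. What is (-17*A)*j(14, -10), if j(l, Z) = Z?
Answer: -340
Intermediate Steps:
A = -2
(-17*A)*j(14, -10) = -17*(-2)*(-10) = 34*(-10) = -340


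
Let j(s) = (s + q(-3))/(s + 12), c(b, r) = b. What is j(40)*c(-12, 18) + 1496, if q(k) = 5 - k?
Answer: 19304/13 ≈ 1484.9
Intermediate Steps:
j(s) = (8 + s)/(12 + s) (j(s) = (s + (5 - 1*(-3)))/(s + 12) = (s + (5 + 3))/(12 + s) = (s + 8)/(12 + s) = (8 + s)/(12 + s))
j(40)*c(-12, 18) + 1496 = ((8 + 40)/(12 + 40))*(-12) + 1496 = (48/52)*(-12) + 1496 = ((1/52)*48)*(-12) + 1496 = (12/13)*(-12) + 1496 = -144/13 + 1496 = 19304/13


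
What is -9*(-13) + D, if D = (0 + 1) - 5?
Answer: 113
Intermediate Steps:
D = -4 (D = 1 - 5 = -4)
-9*(-13) + D = -9*(-13) - 4 = 117 - 4 = 113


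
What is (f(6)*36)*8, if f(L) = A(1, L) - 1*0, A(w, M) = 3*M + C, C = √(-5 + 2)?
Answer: 5184 + 288*I*√3 ≈ 5184.0 + 498.83*I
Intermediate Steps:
C = I*√3 (C = √(-3) = I*√3 ≈ 1.732*I)
A(w, M) = 3*M + I*√3
f(L) = 3*L + I*√3 (f(L) = (3*L + I*√3) - 1*0 = (3*L + I*√3) + 0 = 3*L + I*√3)
(f(6)*36)*8 = ((3*6 + I*√3)*36)*8 = ((18 + I*√3)*36)*8 = (648 + 36*I*√3)*8 = 5184 + 288*I*√3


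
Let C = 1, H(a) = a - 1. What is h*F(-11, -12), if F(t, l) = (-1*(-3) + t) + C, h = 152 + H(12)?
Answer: -1141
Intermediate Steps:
H(a) = -1 + a
h = 163 (h = 152 + (-1 + 12) = 152 + 11 = 163)
F(t, l) = 4 + t (F(t, l) = (-1*(-3) + t) + 1 = (3 + t) + 1 = 4 + t)
h*F(-11, -12) = 163*(4 - 11) = 163*(-7) = -1141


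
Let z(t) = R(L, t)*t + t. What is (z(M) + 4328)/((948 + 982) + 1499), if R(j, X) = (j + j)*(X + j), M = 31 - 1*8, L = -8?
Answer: -1169/3429 ≈ -0.34092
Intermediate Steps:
M = 23 (M = 31 - 8 = 23)
R(j, X) = 2*j*(X + j) (R(j, X) = (2*j)*(X + j) = 2*j*(X + j))
z(t) = t + t*(128 - 16*t) (z(t) = (2*(-8)*(t - 8))*t + t = (2*(-8)*(-8 + t))*t + t = (128 - 16*t)*t + t = t*(128 - 16*t) + t = t + t*(128 - 16*t))
(z(M) + 4328)/((948 + 982) + 1499) = (23*(129 - 16*23) + 4328)/((948 + 982) + 1499) = (23*(129 - 368) + 4328)/(1930 + 1499) = (23*(-239) + 4328)/3429 = (-5497 + 4328)*(1/3429) = -1169*1/3429 = -1169/3429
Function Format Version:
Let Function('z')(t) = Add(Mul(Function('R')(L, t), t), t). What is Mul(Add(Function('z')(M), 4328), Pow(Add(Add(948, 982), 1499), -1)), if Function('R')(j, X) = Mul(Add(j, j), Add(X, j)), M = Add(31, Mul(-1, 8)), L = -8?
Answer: Rational(-1169, 3429) ≈ -0.34092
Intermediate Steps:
M = 23 (M = Add(31, -8) = 23)
Function('R')(j, X) = Mul(2, j, Add(X, j)) (Function('R')(j, X) = Mul(Mul(2, j), Add(X, j)) = Mul(2, j, Add(X, j)))
Function('z')(t) = Add(t, Mul(t, Add(128, Mul(-16, t)))) (Function('z')(t) = Add(Mul(Mul(2, -8, Add(t, -8)), t), t) = Add(Mul(Mul(2, -8, Add(-8, t)), t), t) = Add(Mul(Add(128, Mul(-16, t)), t), t) = Add(Mul(t, Add(128, Mul(-16, t))), t) = Add(t, Mul(t, Add(128, Mul(-16, t)))))
Mul(Add(Function('z')(M), 4328), Pow(Add(Add(948, 982), 1499), -1)) = Mul(Add(Mul(23, Add(129, Mul(-16, 23))), 4328), Pow(Add(Add(948, 982), 1499), -1)) = Mul(Add(Mul(23, Add(129, -368)), 4328), Pow(Add(1930, 1499), -1)) = Mul(Add(Mul(23, -239), 4328), Pow(3429, -1)) = Mul(Add(-5497, 4328), Rational(1, 3429)) = Mul(-1169, Rational(1, 3429)) = Rational(-1169, 3429)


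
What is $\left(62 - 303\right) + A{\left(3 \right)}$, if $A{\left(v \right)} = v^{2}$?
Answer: $-232$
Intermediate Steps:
$\left(62 - 303\right) + A{\left(3 \right)} = \left(62 - 303\right) + 3^{2} = -241 + 9 = -232$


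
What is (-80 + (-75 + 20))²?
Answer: 18225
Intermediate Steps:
(-80 + (-75 + 20))² = (-80 - 55)² = (-135)² = 18225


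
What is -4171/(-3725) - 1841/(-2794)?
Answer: 18511499/10407650 ≈ 1.7786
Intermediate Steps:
-4171/(-3725) - 1841/(-2794) = -4171*(-1/3725) - 1841*(-1/2794) = 4171/3725 + 1841/2794 = 18511499/10407650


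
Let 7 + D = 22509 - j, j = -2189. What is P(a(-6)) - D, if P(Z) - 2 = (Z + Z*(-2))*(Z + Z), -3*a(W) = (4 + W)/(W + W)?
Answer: -3999619/162 ≈ -24689.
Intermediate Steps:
a(W) = -(4 + W)/(6*W) (a(W) = -(4 + W)/(3*(W + W)) = -(4 + W)/(3*(2*W)) = -(4 + W)*1/(2*W)/3 = -(4 + W)/(6*W))
P(Z) = 2 - 2*Z² (P(Z) = 2 + (Z + Z*(-2))*(Z + Z) = 2 + (Z - 2*Z)*(2*Z) = 2 + (-Z)*(2*Z) = 2 - 2*Z²)
D = 24691 (D = -7 + (22509 - 1*(-2189)) = -7 + (22509 + 2189) = -7 + 24698 = 24691)
P(a(-6)) - D = (2 - 2*(-4 - 1*(-6))²/1296) - 1*24691 = (2 - 2*(-4 + 6)²/1296) - 24691 = (2 - 2*((⅙)*(-⅙)*2)²) - 24691 = (2 - 2*(-1/18)²) - 24691 = (2 - 2*1/324) - 24691 = (2 - 1/162) - 24691 = 323/162 - 24691 = -3999619/162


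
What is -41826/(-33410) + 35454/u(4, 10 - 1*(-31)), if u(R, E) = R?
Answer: 296171361/33410 ≈ 8864.8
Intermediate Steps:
-41826/(-33410) + 35454/u(4, 10 - 1*(-31)) = -41826/(-33410) + 35454/4 = -41826*(-1/33410) + 35454*(¼) = 20913/16705 + 17727/2 = 296171361/33410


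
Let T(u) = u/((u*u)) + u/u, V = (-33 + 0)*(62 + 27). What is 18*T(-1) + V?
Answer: -2937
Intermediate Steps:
V = -2937 (V = -33*89 = -2937)
T(u) = 1 + 1/u (T(u) = u/(u²) + 1 = u/u² + 1 = 1/u + 1 = 1 + 1/u)
18*T(-1) + V = 18*((1 - 1)/(-1)) - 2937 = 18*(-1*0) - 2937 = 18*0 - 2937 = 0 - 2937 = -2937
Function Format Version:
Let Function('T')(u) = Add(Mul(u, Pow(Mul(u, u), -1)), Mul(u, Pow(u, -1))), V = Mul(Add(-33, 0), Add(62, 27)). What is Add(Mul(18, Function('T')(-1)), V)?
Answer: -2937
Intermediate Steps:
V = -2937 (V = Mul(-33, 89) = -2937)
Function('T')(u) = Add(1, Pow(u, -1)) (Function('T')(u) = Add(Mul(u, Pow(Pow(u, 2), -1)), 1) = Add(Mul(u, Pow(u, -2)), 1) = Add(Pow(u, -1), 1) = Add(1, Pow(u, -1)))
Add(Mul(18, Function('T')(-1)), V) = Add(Mul(18, Mul(Pow(-1, -1), Add(1, -1))), -2937) = Add(Mul(18, Mul(-1, 0)), -2937) = Add(Mul(18, 0), -2937) = Add(0, -2937) = -2937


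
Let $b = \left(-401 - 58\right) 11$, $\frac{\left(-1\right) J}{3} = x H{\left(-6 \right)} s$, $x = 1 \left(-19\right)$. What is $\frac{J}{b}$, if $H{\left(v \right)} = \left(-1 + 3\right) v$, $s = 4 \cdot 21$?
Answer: $\frac{2128}{187} \approx 11.38$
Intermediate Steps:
$s = 84$
$H{\left(v \right)} = 2 v$
$x = -19$
$J = -57456$ ($J = - 3 - 19 \cdot 2 \left(-6\right) 84 = - 3 \left(-19\right) \left(-12\right) 84 = - 3 \cdot 228 \cdot 84 = \left(-3\right) 19152 = -57456$)
$b = -5049$ ($b = \left(-459\right) 11 = -5049$)
$\frac{J}{b} = - \frac{57456}{-5049} = \left(-57456\right) \left(- \frac{1}{5049}\right) = \frac{2128}{187}$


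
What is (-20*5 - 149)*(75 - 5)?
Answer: -17430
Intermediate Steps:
(-20*5 - 149)*(75 - 5) = (-100 - 149)*70 = -249*70 = -17430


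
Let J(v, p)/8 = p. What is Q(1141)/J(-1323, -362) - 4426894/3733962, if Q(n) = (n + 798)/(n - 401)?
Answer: -4747125535039/4001014962240 ≈ -1.1865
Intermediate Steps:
Q(n) = (798 + n)/(-401 + n)
J(v, p) = 8*p
Q(1141)/J(-1323, -362) - 4426894/3733962 = ((798 + 1141)/(-401 + 1141))/((8*(-362))) - 4426894/3733962 = (1939/740)/(-2896) - 4426894*1/3733962 = ((1/740)*1939)*(-1/2896) - 2213447/1866981 = (1939/740)*(-1/2896) - 2213447/1866981 = -1939/2143040 - 2213447/1866981 = -4747125535039/4001014962240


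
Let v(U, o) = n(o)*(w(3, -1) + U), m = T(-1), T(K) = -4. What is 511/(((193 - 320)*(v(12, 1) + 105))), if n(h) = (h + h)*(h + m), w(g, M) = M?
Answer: -511/4953 ≈ -0.10317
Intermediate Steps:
m = -4
n(h) = 2*h*(-4 + h) (n(h) = (h + h)*(h - 4) = (2*h)*(-4 + h) = 2*h*(-4 + h))
v(U, o) = 2*o*(-1 + U)*(-4 + o) (v(U, o) = (2*o*(-4 + o))*(-1 + U) = 2*o*(-1 + U)*(-4 + o))
511/(((193 - 320)*(v(12, 1) + 105))) = 511/(((193 - 320)*(2*1*(-1 + 12)*(-4 + 1) + 105))) = 511/((-127*(2*1*11*(-3) + 105))) = 511/((-127*(-66 + 105))) = 511/((-127*39)) = 511/(-4953) = 511*(-1/4953) = -511/4953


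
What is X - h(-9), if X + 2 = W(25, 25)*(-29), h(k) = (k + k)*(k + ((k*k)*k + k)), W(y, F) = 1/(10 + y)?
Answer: -470709/35 ≈ -13449.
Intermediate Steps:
h(k) = 2*k*(k**3 + 2*k) (h(k) = (2*k)*(k + (k**2*k + k)) = (2*k)*(k + (k**3 + k)) = (2*k)*(k + (k + k**3)) = (2*k)*(k**3 + 2*k) = 2*k*(k**3 + 2*k))
X = -99/35 (X = -2 - 29/(10 + 25) = -2 - 29/35 = -99/35 ≈ -2.8286)
X - h(-9) = -99/35 - 2*(-9)**2*(2 + (-9)**2) = -99/35 - 2*81*(2 + 81) = -99/35 - 2*81*83 = -99/35 - 1*13446 = -99/35 - 13446 = -470709/35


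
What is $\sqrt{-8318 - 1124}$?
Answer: $i \sqrt{9442} \approx 97.17 i$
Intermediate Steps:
$\sqrt{-8318 - 1124} = \sqrt{-9442} = i \sqrt{9442}$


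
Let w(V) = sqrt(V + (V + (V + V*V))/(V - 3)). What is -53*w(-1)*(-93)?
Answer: 4929*I*sqrt(3)/2 ≈ 4268.6*I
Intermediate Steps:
w(V) = sqrt(V + (V**2 + 2*V)/(-3 + V)) (w(V) = sqrt(V + (V + (V + V**2))/(-3 + V)) = sqrt(V + (V**2 + 2*V)/(-3 + V)))
-53*w(-1)*(-93) = -53*I*sqrt(3)*sqrt(-1/(-3 - 1))*(-93) = -53*I*sqrt(3)*sqrt(-1/(-4))*(-93) = -53*I*sqrt(3)/2*(-93) = 4929*I*sqrt(3)/2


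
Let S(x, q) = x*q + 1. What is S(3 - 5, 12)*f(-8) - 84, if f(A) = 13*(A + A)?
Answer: 4700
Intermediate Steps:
f(A) = 26*A (f(A) = 13*(2*A) = 26*A)
S(x, q) = 1 + q*x (S(x, q) = q*x + 1 = 1 + q*x)
S(3 - 5, 12)*f(-8) - 84 = (1 + 12*(3 - 5))*(26*(-8)) - 84 = (1 + 12*(-2))*(-208) - 84 = (1 - 24)*(-208) - 84 = -23*(-208) - 84 = 4784 - 84 = 4700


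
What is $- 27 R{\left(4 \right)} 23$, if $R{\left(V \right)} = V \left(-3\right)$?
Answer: $7452$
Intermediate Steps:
$R{\left(V \right)} = - 3 V$
$- 27 R{\left(4 \right)} 23 = - 27 \left(\left(-3\right) 4\right) 23 = \left(-27\right) \left(-12\right) 23 = 324 \cdot 23 = 7452$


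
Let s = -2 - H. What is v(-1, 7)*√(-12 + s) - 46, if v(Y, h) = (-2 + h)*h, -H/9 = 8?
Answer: -46 + 35*√58 ≈ 220.55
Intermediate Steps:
H = -72 (H = -9*8 = -72)
v(Y, h) = h*(-2 + h)
s = 70 (s = -2 - 1*(-72) = -2 + 72 = 70)
v(-1, 7)*√(-12 + s) - 46 = (7*(-2 + 7))*√(-12 + 70) - 46 = (7*5)*√58 - 46 = 35*√58 - 46 = -46 + 35*√58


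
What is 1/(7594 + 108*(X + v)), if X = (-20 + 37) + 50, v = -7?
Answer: 1/14074 ≈ 7.1053e-5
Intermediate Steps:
X = 67 (X = 17 + 50 = 67)
1/(7594 + 108*(X + v)) = 1/(7594 + 108*(67 - 7)) = 1/(7594 + 108*60) = 1/(7594 + 6480) = 1/14074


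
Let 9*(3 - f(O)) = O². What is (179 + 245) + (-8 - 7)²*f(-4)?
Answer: 699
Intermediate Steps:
f(O) = 3 - O²/9
(179 + 245) + (-8 - 7)²*f(-4) = (179 + 245) + (-8 - 7)²*(3 - ⅑*(-4)²) = 424 + (-15)²*(3 - ⅑*16) = 424 + 225*(3 - 16/9) = 424 + 225*(11/9) = 424 + 275 = 699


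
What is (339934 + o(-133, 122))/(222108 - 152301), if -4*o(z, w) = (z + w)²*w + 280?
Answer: 672347/139614 ≈ 4.8158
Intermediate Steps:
o(z, w) = -70 - w*(w + z)²/4 (o(z, w) = -((z + w)²*w + 280)/4 = -((w + z)²*w + 280)/4 = -(w*(w + z)² + 280)/4 = -(280 + w*(w + z)²)/4 = -70 - w*(w + z)²/4)
(339934 + o(-133, 122))/(222108 - 152301) = (339934 + (-70 - ¼*122*(122 - 133)²))/(222108 - 152301) = (339934 + (-70 - ¼*122*(-11)²))/69807 = (339934 + (-70 - ¼*122*121))*(1/69807) = (339934 + (-70 - 7381/2))*(1/69807) = (339934 - 7521/2)*(1/69807) = (672347/2)*(1/69807) = 672347/139614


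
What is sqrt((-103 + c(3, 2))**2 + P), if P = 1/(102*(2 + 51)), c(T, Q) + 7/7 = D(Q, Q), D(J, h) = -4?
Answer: sqrt(340878492510)/5406 ≈ 108.00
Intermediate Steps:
c(T, Q) = -5 (c(T, Q) = -1 - 4 = -5)
P = 1/5406 (P = 1/(102*53) = 1/5406 ≈ 0.00018498)
sqrt((-103 + c(3, 2))**2 + P) = sqrt((-103 - 5)**2 + 1/5406) = sqrt((-108)**2 + 1/5406) = sqrt(11664 + 1/5406) = sqrt(63055585/5406) = sqrt(340878492510)/5406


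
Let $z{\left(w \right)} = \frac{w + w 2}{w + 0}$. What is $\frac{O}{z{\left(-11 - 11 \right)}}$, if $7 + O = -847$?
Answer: $- \frac{854}{3} \approx -284.67$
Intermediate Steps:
$z{\left(w \right)} = 3$ ($z{\left(w \right)} = \frac{w + 2 w}{w} = \frac{3 w}{w} = 3$)
$O = -854$ ($O = -7 - 847 = -854$)
$\frac{O}{z{\left(-11 - 11 \right)}} = - \frac{854}{3}$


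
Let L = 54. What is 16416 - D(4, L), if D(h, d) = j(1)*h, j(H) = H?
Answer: 16412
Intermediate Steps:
D(h, d) = h (D(h, d) = 1*h = h)
16416 - D(4, L) = 16416 - 1*4 = 16416 - 4 = 16412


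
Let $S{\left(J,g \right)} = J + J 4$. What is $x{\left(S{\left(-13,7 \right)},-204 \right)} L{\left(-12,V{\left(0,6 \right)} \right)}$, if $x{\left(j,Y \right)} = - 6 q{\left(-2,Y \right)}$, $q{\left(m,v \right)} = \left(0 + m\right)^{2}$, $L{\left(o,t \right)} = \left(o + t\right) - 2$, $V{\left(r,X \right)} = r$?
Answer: $336$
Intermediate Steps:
$L{\left(o,t \right)} = -2 + o + t$
$q{\left(m,v \right)} = m^{2}$
$S{\left(J,g \right)} = 5 J$ ($S{\left(J,g \right)} = J + 4 J = 5 J$)
$x{\left(j,Y \right)} = -24$ ($x{\left(j,Y \right)} = - 6 \left(-2\right)^{2} = \left(-6\right) 4 = -24$)
$x{\left(S{\left(-13,7 \right)},-204 \right)} L{\left(-12,V{\left(0,6 \right)} \right)} = - 24 \left(-2 - 12 + 0\right) = \left(-24\right) \left(-14\right) = 336$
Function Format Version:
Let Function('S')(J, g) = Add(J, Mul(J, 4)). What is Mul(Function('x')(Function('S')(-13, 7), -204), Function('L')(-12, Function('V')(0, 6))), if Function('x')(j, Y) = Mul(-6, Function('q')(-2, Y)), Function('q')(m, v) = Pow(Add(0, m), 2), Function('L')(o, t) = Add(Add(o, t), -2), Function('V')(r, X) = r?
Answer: 336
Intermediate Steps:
Function('L')(o, t) = Add(-2, o, t)
Function('q')(m, v) = Pow(m, 2)
Function('S')(J, g) = Mul(5, J) (Function('S')(J, g) = Add(J, Mul(4, J)) = Mul(5, J))
Function('x')(j, Y) = -24 (Function('x')(j, Y) = Mul(-6, Pow(-2, 2)) = Mul(-6, 4) = -24)
Mul(Function('x')(Function('S')(-13, 7), -204), Function('L')(-12, Function('V')(0, 6))) = Mul(-24, Add(-2, -12, 0)) = Mul(-24, -14) = 336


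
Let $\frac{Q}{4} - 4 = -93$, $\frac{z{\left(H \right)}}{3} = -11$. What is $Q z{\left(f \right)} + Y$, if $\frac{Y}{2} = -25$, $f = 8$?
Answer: $11698$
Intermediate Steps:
$z{\left(H \right)} = -33$ ($z{\left(H \right)} = 3 \left(-11\right) = -33$)
$Q = -356$ ($Q = 16 + 4 \left(-93\right) = 16 - 372 = -356$)
$Y = -50$ ($Y = 2 \left(-25\right) = -50$)
$Q z{\left(f \right)} + Y = \left(-356\right) \left(-33\right) - 50 = 11748 - 50 = 11698$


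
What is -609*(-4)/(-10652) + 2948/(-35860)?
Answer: -674756/2170345 ≈ -0.31090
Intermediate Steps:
-609*(-4)/(-10652) + 2948/(-35860) = 2436*(-1/10652) + 2948*(-1/35860) = -609/2663 - 67/815 = -674756/2170345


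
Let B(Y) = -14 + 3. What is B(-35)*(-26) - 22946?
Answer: -22660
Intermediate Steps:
B(Y) = -11
B(-35)*(-26) - 22946 = -11*(-26) - 22946 = 286 - 22946 = -22660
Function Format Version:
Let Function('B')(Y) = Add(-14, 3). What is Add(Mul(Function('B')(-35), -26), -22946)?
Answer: -22660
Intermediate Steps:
Function('B')(Y) = -11
Add(Mul(Function('B')(-35), -26), -22946) = Add(Mul(-11, -26), -22946) = Add(286, -22946) = -22660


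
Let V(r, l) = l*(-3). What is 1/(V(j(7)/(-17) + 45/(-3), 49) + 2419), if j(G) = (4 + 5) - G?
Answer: 1/2272 ≈ 0.00044014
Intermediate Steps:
j(G) = 9 - G
V(r, l) = -3*l
1/(V(j(7)/(-17) + 45/(-3), 49) + 2419) = 1/(-3*49 + 2419) = 1/(-147 + 2419) = 1/2272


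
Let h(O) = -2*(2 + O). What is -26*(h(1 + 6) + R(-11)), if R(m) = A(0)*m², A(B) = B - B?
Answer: 468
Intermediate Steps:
A(B) = 0
R(m) = 0 (R(m) = 0*m² = 0)
h(O) = -4 - 2*O
-26*(h(1 + 6) + R(-11)) = -26*((-4 - 2*(1 + 6)) + 0) = -26*((-4 - 2*7) + 0) = -26*((-4 - 14) + 0) = -26*(-18 + 0) = -26*(-18) = 468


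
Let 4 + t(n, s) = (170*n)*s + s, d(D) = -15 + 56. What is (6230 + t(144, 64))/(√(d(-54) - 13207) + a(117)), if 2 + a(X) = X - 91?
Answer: 18876120/6871 - 786505*I*√13166/6871 ≈ 2747.2 - 13134.0*I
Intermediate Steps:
a(X) = -93 + X (a(X) = -2 + (X - 91) = -2 + (-91 + X) = -93 + X)
d(D) = 41
t(n, s) = -4 + s + 170*n*s (t(n, s) = -4 + ((170*n)*s + s) = -4 + (170*n*s + s) = -4 + (s + 170*n*s) = -4 + s + 170*n*s)
(6230 + t(144, 64))/(√(d(-54) - 13207) + a(117)) = (6230 + (-4 + 64 + 170*144*64))/(√(41 - 13207) + (-93 + 117)) = (6230 + (-4 + 64 + 1566720))/(√(-13166) + 24) = (6230 + 1566780)/(I*√13166 + 24) = 1573010/(24 + I*√13166)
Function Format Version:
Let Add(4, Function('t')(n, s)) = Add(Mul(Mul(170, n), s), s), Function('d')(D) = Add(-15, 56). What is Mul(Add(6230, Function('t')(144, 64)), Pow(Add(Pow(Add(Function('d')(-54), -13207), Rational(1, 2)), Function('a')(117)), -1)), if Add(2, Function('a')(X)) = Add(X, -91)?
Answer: Add(Rational(18876120, 6871), Mul(Rational(-786505, 6871), I, Pow(13166, Rational(1, 2)))) ≈ Add(2747.2, Mul(-13134., I))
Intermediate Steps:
Function('a')(X) = Add(-93, X) (Function('a')(X) = Add(-2, Add(X, -91)) = Add(-2, Add(-91, X)) = Add(-93, X))
Function('d')(D) = 41
Function('t')(n, s) = Add(-4, s, Mul(170, n, s)) (Function('t')(n, s) = Add(-4, Add(Mul(Mul(170, n), s), s)) = Add(-4, Add(Mul(170, n, s), s)) = Add(-4, Add(s, Mul(170, n, s))) = Add(-4, s, Mul(170, n, s)))
Mul(Add(6230, Function('t')(144, 64)), Pow(Add(Pow(Add(Function('d')(-54), -13207), Rational(1, 2)), Function('a')(117)), -1)) = Mul(Add(6230, Add(-4, 64, Mul(170, 144, 64))), Pow(Add(Pow(Add(41, -13207), Rational(1, 2)), Add(-93, 117)), -1)) = Mul(Add(6230, Add(-4, 64, 1566720)), Pow(Add(Pow(-13166, Rational(1, 2)), 24), -1)) = Mul(Add(6230, 1566780), Pow(Add(Mul(I, Pow(13166, Rational(1, 2))), 24), -1)) = Mul(1573010, Pow(Add(24, Mul(I, Pow(13166, Rational(1, 2)))), -1))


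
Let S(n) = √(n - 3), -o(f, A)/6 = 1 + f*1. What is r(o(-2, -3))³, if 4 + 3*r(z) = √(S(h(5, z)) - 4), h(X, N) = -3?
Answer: -(4 - √(-4 + I*√6))³/27 ≈ 0.17578 + 2.3616*I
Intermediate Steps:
o(f, A) = -6 - 6*f (o(f, A) = -6*(1 + f*1) = -6*(1 + f) = -6 - 6*f)
S(n) = √(-3 + n)
r(z) = -4/3 + √(-4 + I*√6)/3 (r(z) = -4/3 + √(√(-3 - 3) - 4)/3 = -4/3 + √(√(-6) - 4)/3 = -4/3 + √(I*√6 - 4)/3 = -4/3 + √(-4 + I*√6)/3)
r(o(-2, -3))³ = (-4/3 + √(-4 + I*√6)/3)³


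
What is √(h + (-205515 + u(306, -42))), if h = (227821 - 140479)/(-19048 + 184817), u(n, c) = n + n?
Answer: I*√5630589102356985/165769 ≈ 452.66*I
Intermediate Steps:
u(n, c) = 2*n
h = 87342/165769 ≈ 0.52689
√(h + (-205515 + u(306, -42))) = √(87342/165769 + (-205515 + 2*306)) = √(87342/165769 + (-205515 + 612)) = √(87342/165769 - 204903) = √(-33966478065/165769) = I*√5630589102356985/165769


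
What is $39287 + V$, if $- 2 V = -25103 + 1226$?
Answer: $\frac{102451}{2} \approx 51226.0$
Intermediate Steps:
$V = \frac{23877}{2}$ ($V = - \frac{-25103 + 1226}{2} = \left(- \frac{1}{2}\right) \left(-23877\right) = \frac{23877}{2} \approx 11939.0$)
$39287 + V = 39287 + \frac{23877}{2} = \frac{102451}{2}$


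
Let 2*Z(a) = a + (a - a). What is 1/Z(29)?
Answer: 2/29 ≈ 0.068966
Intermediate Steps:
Z(a) = a/2 (Z(a) = (a + (a - a))/2 = (a + 0)/2 = a/2)
1/Z(29) = 1/((½)*29) = 1/(29/2) = 2/29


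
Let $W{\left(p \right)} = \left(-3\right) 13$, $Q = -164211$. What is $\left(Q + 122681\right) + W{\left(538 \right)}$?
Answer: $-41569$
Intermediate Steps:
$W{\left(p \right)} = -39$
$\left(Q + 122681\right) + W{\left(538 \right)} = \left(-164211 + 122681\right) - 39 = -41530 - 39 = -41569$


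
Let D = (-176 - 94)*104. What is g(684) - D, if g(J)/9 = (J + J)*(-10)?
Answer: -95040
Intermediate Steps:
g(J) = -180*J (g(J) = 9*((J + J)*(-10)) = 9*((2*J)*(-10)) = 9*(-20*J) = -180*J)
D = -28080 (D = -270*104 = -28080)
g(684) - D = -180*684 - 1*(-28080) = -123120 + 28080 = -95040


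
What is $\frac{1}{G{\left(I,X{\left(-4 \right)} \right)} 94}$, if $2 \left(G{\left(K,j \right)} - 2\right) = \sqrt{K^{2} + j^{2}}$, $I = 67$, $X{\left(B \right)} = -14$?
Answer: $- \frac{4}{219443} + \frac{\sqrt{4685}}{219443} \approx 0.00029368$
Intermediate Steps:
$G{\left(K,j \right)} = 2 + \frac{\sqrt{K^{2} + j^{2}}}{2}$
$\frac{1}{G{\left(I,X{\left(-4 \right)} \right)} 94} = \frac{1}{\left(2 + \frac{\sqrt{67^{2} + \left(-14\right)^{2}}}{2}\right) 94} = \frac{1}{\left(2 + \frac{\sqrt{4489 + 196}}{2}\right) 94} = \frac{1}{\left(2 + \frac{\sqrt{4685}}{2}\right) 94} = \frac{1}{188 + 47 \sqrt{4685}}$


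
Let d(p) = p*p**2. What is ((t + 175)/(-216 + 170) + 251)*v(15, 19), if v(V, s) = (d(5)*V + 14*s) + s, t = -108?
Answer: 12397320/23 ≈ 5.3901e+5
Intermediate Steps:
d(p) = p**3
v(V, s) = 15*s + 125*V (v(V, s) = (5**3*V + 14*s) + s = (125*V + 14*s) + s = (14*s + 125*V) + s = 15*s + 125*V)
((t + 175)/(-216 + 170) + 251)*v(15, 19) = ((-108 + 175)/(-216 + 170) + 251)*(15*19 + 125*15) = (67/(-46) + 251)*(285 + 1875) = (67*(-1/46) + 251)*2160 = (-67/46 + 251)*2160 = (11479/46)*2160 = 12397320/23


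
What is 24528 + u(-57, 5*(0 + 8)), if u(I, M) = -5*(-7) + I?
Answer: 24506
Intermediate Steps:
u(I, M) = 35 + I
24528 + u(-57, 5*(0 + 8)) = 24528 + (35 - 57) = 24528 - 22 = 24506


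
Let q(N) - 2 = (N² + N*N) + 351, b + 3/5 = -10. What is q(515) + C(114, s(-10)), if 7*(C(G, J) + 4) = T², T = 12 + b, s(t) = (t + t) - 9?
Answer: 13269982/25 ≈ 5.3080e+5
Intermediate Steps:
b = -53/5 (b = -⅗ - 10 = -53/5 ≈ -10.600)
s(t) = -9 + 2*t (s(t) = 2*t - 9 = -9 + 2*t)
q(N) = 353 + 2*N² (q(N) = 2 + ((N² + N*N) + 351) = 2 + ((N² + N²) + 351) = 2 + (2*N² + 351) = 2 + (351 + 2*N²) = 353 + 2*N²)
T = 7/5 (T = 12 - 53/5 = 7/5 ≈ 1.4000)
C(G, J) = -93/25 (C(G, J) = -4 + (7/5)²/7 = -4 + (⅐)*(49/25) = -4 + 7/25 = -93/25)
q(515) + C(114, s(-10)) = (353 + 2*515²) - 93/25 = (353 + 2*265225) - 93/25 = (353 + 530450) - 93/25 = 530803 - 93/25 = 13269982/25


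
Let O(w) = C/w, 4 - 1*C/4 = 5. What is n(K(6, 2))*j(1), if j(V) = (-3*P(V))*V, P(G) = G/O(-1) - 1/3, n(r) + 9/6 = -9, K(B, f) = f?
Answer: -21/8 ≈ -2.6250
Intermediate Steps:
C = -4 (C = 16 - 4*5 = 16 - 20 = -4)
n(r) = -21/2 (n(r) = -3/2 - 9 = -21/2)
O(w) = -4/w
P(G) = -⅓ + G/4 (P(G) = G/((-4/(-1))) - 1/3 = G/((-4*(-1))) - 1*⅓ = G/4 - ⅓ = -⅓ + G/4)
j(V) = V*(1 - 3*V/4) (j(V) = (-3*(-⅓ + V/4))*V = (1 - 3*V/4)*V = V*(1 - 3*V/4))
n(K(6, 2))*j(1) = -21*(4 - 3*1)/8 = -21*(4 - 3)/8 = -21/8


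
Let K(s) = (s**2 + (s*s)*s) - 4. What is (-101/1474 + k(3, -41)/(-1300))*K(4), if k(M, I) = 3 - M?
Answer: -3838/737 ≈ -5.2076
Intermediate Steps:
K(s) = -4 + s**2 + s**3 (K(s) = (s**2 + s**2*s) - 4 = (s**2 + s**3) - 4 = -4 + s**2 + s**3)
(-101/1474 + k(3, -41)/(-1300))*K(4) = (-101/1474 + (3 - 1*3)/(-1300))*(-4 + 4**2 + 4**3) = (-101*1/1474 + (3 - 3)*(-1/1300))*(-4 + 16 + 64) = (-101/1474 + 0*(-1/1300))*76 = (-101/1474 + 0)*76 = -101/1474*76 = -3838/737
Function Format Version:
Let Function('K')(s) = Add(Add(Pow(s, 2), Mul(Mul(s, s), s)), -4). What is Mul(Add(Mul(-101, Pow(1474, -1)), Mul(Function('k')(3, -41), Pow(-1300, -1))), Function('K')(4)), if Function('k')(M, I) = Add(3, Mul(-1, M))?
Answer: Rational(-3838, 737) ≈ -5.2076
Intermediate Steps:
Function('K')(s) = Add(-4, Pow(s, 2), Pow(s, 3)) (Function('K')(s) = Add(Add(Pow(s, 2), Mul(Pow(s, 2), s)), -4) = Add(Add(Pow(s, 2), Pow(s, 3)), -4) = Add(-4, Pow(s, 2), Pow(s, 3)))
Mul(Add(Mul(-101, Pow(1474, -1)), Mul(Function('k')(3, -41), Pow(-1300, -1))), Function('K')(4)) = Mul(Add(Mul(-101, Pow(1474, -1)), Mul(Add(3, Mul(-1, 3)), Pow(-1300, -1))), Add(-4, Pow(4, 2), Pow(4, 3))) = Mul(Add(Mul(-101, Rational(1, 1474)), Mul(Add(3, -3), Rational(-1, 1300))), Add(-4, 16, 64)) = Mul(Add(Rational(-101, 1474), Mul(0, Rational(-1, 1300))), 76) = Mul(Add(Rational(-101, 1474), 0), 76) = Mul(Rational(-101, 1474), 76) = Rational(-3838, 737)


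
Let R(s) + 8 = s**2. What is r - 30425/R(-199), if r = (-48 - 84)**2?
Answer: 689838007/39593 ≈ 17423.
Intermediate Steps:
R(s) = -8 + s**2
r = 17424 (r = (-132)**2 = 17424)
r - 30425/R(-199) = 17424 - 30425/(-8 + (-199)**2) = 17424 - 30425/(-8 + 39601) = 17424 - 30425/39593 = 689838007/39593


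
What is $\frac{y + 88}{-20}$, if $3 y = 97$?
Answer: $- \frac{361}{60} \approx -6.0167$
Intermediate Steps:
$y = \frac{97}{3}$ ($y = \frac{1}{3} \cdot 97 = \frac{97}{3} \approx 32.333$)
$\frac{y + 88}{-20} = \frac{\frac{97}{3} + 88}{-20} = \left(- \frac{1}{20}\right) \frac{361}{3} = - \frac{361}{60}$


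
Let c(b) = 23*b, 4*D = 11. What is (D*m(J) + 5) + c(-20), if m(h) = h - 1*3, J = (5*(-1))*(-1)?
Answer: -899/2 ≈ -449.50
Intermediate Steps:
D = 11/4 (D = (1/4)*11 = 11/4 ≈ 2.7500)
J = 5 (J = -5*(-1) = 5)
m(h) = -3 + h (m(h) = h - 3 = -3 + h)
(D*m(J) + 5) + c(-20) = (11*(-3 + 5)/4 + 5) + 23*(-20) = ((11/4)*2 + 5) - 460 = (11/2 + 5) - 460 = 21/2 - 460 = -899/2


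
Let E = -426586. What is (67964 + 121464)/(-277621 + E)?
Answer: -6532/24283 ≈ -0.26899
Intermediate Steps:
(67964 + 121464)/(-277621 + E) = (67964 + 121464)/(-277621 - 426586) = 189428/(-704207) = 189428*(-1/704207) = -6532/24283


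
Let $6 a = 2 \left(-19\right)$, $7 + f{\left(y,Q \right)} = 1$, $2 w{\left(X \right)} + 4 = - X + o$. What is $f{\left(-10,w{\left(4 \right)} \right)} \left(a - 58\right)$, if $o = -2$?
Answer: $386$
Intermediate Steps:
$w{\left(X \right)} = -3 - \frac{X}{2}$ ($w{\left(X \right)} = -2 + \frac{- X - 2}{2} = -2 + \frac{-2 - X}{2} = -2 - \left(1 + \frac{X}{2}\right) = -3 - \frac{X}{2}$)
$f{\left(y,Q \right)} = -6$ ($f{\left(y,Q \right)} = -7 + 1 = -6$)
$a = - \frac{19}{3}$ ($a = \frac{2 \left(-19\right)}{6} = \frac{1}{6} \left(-38\right) = - \frac{19}{3} \approx -6.3333$)
$f{\left(-10,w{\left(4 \right)} \right)} \left(a - 58\right) = - 6 \left(- \frac{19}{3} - 58\right) = \left(-6\right) \left(- \frac{193}{3}\right) = 386$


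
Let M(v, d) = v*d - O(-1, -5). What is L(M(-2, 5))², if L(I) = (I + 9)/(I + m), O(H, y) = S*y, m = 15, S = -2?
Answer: 121/25 ≈ 4.8400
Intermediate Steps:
O(H, y) = -2*y
M(v, d) = -10 + d*v (M(v, d) = v*d - (-2)*(-5) = d*v - 1*10 = d*v - 10 = -10 + d*v)
L(I) = (9 + I)/(15 + I) (L(I) = (I + 9)/(I + 15) = (9 + I)/(15 + I))
L(M(-2, 5))² = ((9 + (-10 + 5*(-2)))/(15 + (-10 + 5*(-2))))² = ((9 + (-10 - 10))/(15 + (-10 - 10)))² = ((9 - 20)/(15 - 20))² = (-11/(-5))² = (-⅕*(-11))² = (11/5)² = 121/25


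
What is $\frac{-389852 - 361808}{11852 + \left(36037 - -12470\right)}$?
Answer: $- \frac{57820}{4643} \approx -12.453$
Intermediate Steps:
$\frac{-389852 - 361808}{11852 + \left(36037 - -12470\right)} = - \frac{751660}{11852 + \left(36037 + 12470\right)} = - \frac{751660}{11852 + 48507} = - \frac{751660}{60359} = \left(-751660\right) \frac{1}{60359} = - \frac{57820}{4643}$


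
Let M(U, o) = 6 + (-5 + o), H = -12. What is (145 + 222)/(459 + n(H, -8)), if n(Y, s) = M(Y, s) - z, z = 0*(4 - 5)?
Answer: 367/452 ≈ 0.81195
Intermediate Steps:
M(U, o) = 1 + o
z = 0 (z = 0*(-1) = 0)
n(Y, s) = 1 + s (n(Y, s) = (1 + s) - 1*0 = (1 + s) + 0 = 1 + s)
(145 + 222)/(459 + n(H, -8)) = (145 + 222)/(459 + (1 - 8)) = 367/(459 - 7) = 367/452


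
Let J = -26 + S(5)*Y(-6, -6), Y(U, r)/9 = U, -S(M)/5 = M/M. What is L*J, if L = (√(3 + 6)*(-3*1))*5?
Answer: -10980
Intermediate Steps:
S(M) = -5 (S(M) = -5*M/M = -5*1 = -5)
Y(U, r) = 9*U
L = -45 (L = (√9*(-3))*5 = (3*(-3))*5 = -9*5 = -45)
J = 244 (J = -26 - 45*(-6) = -26 - 5*(-54) = -26 + 270 = 244)
L*J = -45*244 = -10980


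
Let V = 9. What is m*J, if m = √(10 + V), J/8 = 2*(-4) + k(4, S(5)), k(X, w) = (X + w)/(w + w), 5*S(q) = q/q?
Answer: 20*√19 ≈ 87.178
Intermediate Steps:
S(q) = ⅕ (S(q) = (q/q)/5 = (⅕)*1 = ⅕)
k(X, w) = (X + w)/(2*w) (k(X, w) = (X + w)/((2*w)) = (X + w)*(1/(2*w)) = (X + w)/(2*w))
J = 20 (J = 8*(2*(-4) + (4 + ⅕)/(2*(⅕))) = 8*(-8 + (½)*5*(21/5)) = 8*(-8 + 21/2) = 8*(5/2) = 20)
m = √19 (m = √(10 + 9) = √19 ≈ 4.3589)
m*J = √19*20 = 20*√19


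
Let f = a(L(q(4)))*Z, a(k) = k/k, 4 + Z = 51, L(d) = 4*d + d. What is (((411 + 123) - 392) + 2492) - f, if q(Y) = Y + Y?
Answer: 2587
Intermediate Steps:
q(Y) = 2*Y
L(d) = 5*d
Z = 47 (Z = -4 + 51 = 47)
a(k) = 1
f = 47 (f = 1*47 = 47)
(((411 + 123) - 392) + 2492) - f = (((411 + 123) - 392) + 2492) - 1*47 = ((534 - 392) + 2492) - 47 = (142 + 2492) - 47 = 2634 - 47 = 2587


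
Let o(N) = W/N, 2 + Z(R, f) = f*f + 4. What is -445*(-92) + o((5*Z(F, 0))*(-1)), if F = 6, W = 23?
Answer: 409377/10 ≈ 40938.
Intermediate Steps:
Z(R, f) = 2 + f**2 (Z(R, f) = -2 + (f*f + 4) = -2 + (f**2 + 4) = -2 + (4 + f**2) = 2 + f**2)
o(N) = 23/N
-445*(-92) + o((5*Z(F, 0))*(-1)) = -445*(-92) + 23/(((5*(2 + 0**2))*(-1))) = 40940 + 23/(((5*(2 + 0))*(-1))) = 40940 + 23/(((5*2)*(-1))) = 40940 + 23/((10*(-1))) = 40940 + 23/(-10) = 40940 + 23*(-1/10) = 40940 - 23/10 = 409377/10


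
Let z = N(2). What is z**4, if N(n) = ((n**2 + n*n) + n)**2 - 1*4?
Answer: 84934656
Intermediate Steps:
N(n) = -4 + (n + 2*n**2)**2 (N(n) = ((n**2 + n**2) + n)**2 - 4 = (2*n**2 + n)**2 - 4 = (n + 2*n**2)**2 - 4 = -4 + (n + 2*n**2)**2)
z = 96 (z = -4 + 2**2*(1 + 2*2)**2 = -4 + 4*(1 + 4)**2 = -4 + 4*5**2 = -4 + 4*25 = -4 + 100 = 96)
z**4 = 96**4 = 84934656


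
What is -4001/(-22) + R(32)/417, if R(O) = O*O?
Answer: 1690945/9174 ≈ 184.32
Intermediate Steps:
R(O) = O²
-4001/(-22) + R(32)/417 = -4001/(-22) + 32²/417 = -4001*(-1/22) + 1024*(1/417) = 4001/22 + 1024/417 = 1690945/9174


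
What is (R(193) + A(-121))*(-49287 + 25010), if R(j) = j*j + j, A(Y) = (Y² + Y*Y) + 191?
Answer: -1624495455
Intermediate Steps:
A(Y) = 191 + 2*Y² (A(Y) = (Y² + Y²) + 191 = 2*Y² + 191 = 191 + 2*Y²)
R(j) = j + j² (R(j) = j² + j = j + j²)
(R(193) + A(-121))*(-49287 + 25010) = (193*(1 + 193) + (191 + 2*(-121)²))*(-49287 + 25010) = (193*194 + (191 + 2*14641))*(-24277) = (37442 + (191 + 29282))*(-24277) = (37442 + 29473)*(-24277) = 66915*(-24277) = -1624495455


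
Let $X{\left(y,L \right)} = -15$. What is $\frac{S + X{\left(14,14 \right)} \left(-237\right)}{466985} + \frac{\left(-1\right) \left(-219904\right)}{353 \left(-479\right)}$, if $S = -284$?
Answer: $- \frac{102138785863}{78961092695} \approx -1.2935$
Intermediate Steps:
$\frac{S + X{\left(14,14 \right)} \left(-237\right)}{466985} + \frac{\left(-1\right) \left(-219904\right)}{353 \left(-479\right)} = \frac{-284 - -3555}{466985} + \frac{\left(-1\right) \left(-219904\right)}{353 \left(-479\right)} = \left(-284 + 3555\right) \frac{1}{466985} + \frac{219904}{-169087} = 3271 \cdot \frac{1}{466985} + 219904 \left(- \frac{1}{169087}\right) = \frac{3271}{466985} - \frac{219904}{169087} = - \frac{102138785863}{78961092695}$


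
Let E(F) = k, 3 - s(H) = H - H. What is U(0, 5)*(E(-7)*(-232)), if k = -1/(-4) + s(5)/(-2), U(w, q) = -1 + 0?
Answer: -290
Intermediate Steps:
s(H) = 3 (s(H) = 3 - (H - H) = 3 - 1*0 = 3 + 0 = 3)
U(w, q) = -1
k = -5/4 (k = -1/(-4) + 3/(-2) = -1*(-¼) + 3*(-½) = ¼ - 3/2 = -5/4 ≈ -1.2500)
E(F) = -5/4
U(0, 5)*(E(-7)*(-232)) = -(-5)*(-232)/4 = -1*290 = -290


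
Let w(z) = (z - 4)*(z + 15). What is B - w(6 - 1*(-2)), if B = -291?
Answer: -383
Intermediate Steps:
w(z) = (-4 + z)*(15 + z)
B - w(6 - 1*(-2)) = -291 - (-60 + (6 - 1*(-2))² + 11*(6 - 1*(-2))) = -291 - (-60 + (6 + 2)² + 11*(6 + 2)) = -291 - (-60 + 8² + 11*8) = -291 - (-60 + 64 + 88) = -291 - 1*92 = -291 - 92 = -383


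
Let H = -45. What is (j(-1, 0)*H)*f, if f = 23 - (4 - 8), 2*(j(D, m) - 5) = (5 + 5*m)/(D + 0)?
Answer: -6075/2 ≈ -3037.5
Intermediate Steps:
j(D, m) = 5 + (5 + 5*m)/(2*D) (j(D, m) = 5 + ((5 + 5*m)/(D + 0))/2 = 5 + ((5 + 5*m)/D)/2 = 5 + (5 + 5*m)/(2*D))
f = 27 (f = 23 - 1*(-4) = 23 + 4 = 27)
(j(-1, 0)*H)*f = (((5/2)*(1 + 0 + 2*(-1))/(-1))*(-45))*27 = (((5/2)*(-1)*(1 + 0 - 2))*(-45))*27 = (((5/2)*(-1)*(-1))*(-45))*27 = ((5/2)*(-45))*27 = -225/2*27 = -6075/2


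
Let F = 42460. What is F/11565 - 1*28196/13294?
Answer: 23837650/15374511 ≈ 1.5505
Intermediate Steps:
F/11565 - 1*28196/13294 = 42460/11565 - 1*28196/13294 = 42460*(1/11565) - 28196*1/13294 = 8492/2313 - 14098/6647 = 23837650/15374511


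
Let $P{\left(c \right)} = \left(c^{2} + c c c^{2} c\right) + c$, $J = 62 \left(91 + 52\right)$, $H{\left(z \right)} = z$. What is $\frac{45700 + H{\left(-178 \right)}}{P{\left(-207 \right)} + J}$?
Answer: $- \frac{45522}{380059566299} \approx -1.1978 \cdot 10^{-7}$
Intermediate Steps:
$J = 8866$ ($J = 62 \cdot 143 = 8866$)
$P{\left(c \right)} = c + c^{2} + c^{5}$ ($P{\left(c \right)} = \left(c^{2} + c^{2} c^{2} c\right) + c = \left(c^{2} + c^{4} c\right) + c = \left(c^{2} + c^{5}\right) + c = c + c^{2} + c^{5}$)
$\frac{45700 + H{\left(-178 \right)}}{P{\left(-207 \right)} + J} = \frac{45700 - 178}{- 207 \left(1 - 207 + \left(-207\right)^{4}\right) + 8866} = \frac{45522}{- 207 \left(1 - 207 + 1836036801\right) + 8866} = \frac{45522}{\left(-207\right) 1836036595 + 8866} = \frac{45522}{-380059575165 + 8866} = \frac{45522}{-380059566299} = 45522 \left(- \frac{1}{380059566299}\right) = - \frac{45522}{380059566299}$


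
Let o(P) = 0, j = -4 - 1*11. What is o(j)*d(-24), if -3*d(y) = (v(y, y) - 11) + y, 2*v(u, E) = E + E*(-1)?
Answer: 0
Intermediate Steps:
j = -15 (j = -4 - 11 = -15)
v(u, E) = 0 (v(u, E) = (E + E*(-1))/2 = (E - E)/2 = (½)*0 = 0)
d(y) = 11/3 - y/3 (d(y) = -((0 - 11) + y)/3 = -(-11 + y)/3 = 11/3 - y/3)
o(j)*d(-24) = 0*(11/3 - ⅓*(-24)) = 0*(11/3 + 8) = 0*(35/3) = 0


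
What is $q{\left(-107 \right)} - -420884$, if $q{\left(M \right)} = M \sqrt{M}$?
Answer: $420884 - 107 i \sqrt{107} \approx 4.2088 \cdot 10^{5} - 1106.8 i$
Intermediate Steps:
$q{\left(M \right)} = M^{\frac{3}{2}}$
$q{\left(-107 \right)} - -420884 = \left(-107\right)^{\frac{3}{2}} - -420884 = - 107 i \sqrt{107} + 420884 = 420884 - 107 i \sqrt{107}$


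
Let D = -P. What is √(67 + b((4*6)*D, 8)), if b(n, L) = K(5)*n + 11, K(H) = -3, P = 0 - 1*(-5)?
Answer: √438 ≈ 20.928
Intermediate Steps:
P = 5 (P = 0 + 5 = 5)
D = -5 (D = -1*5 = -5)
b(n, L) = 11 - 3*n (b(n, L) = -3*n + 11 = 11 - 3*n)
√(67 + b((4*6)*D, 8)) = √(67 + (11 - 3*4*6*(-5))) = √(67 + (11 - 72*(-5))) = √(67 + (11 - 3*(-120))) = √(67 + (11 + 360)) = √(67 + 371) = √438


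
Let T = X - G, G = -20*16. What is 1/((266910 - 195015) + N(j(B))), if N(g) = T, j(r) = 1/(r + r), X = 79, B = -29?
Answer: 1/72294 ≈ 1.3832e-5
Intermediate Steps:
j(r) = 1/(2*r)
G = -320
T = 399 (T = 79 - 1*(-320) = 79 + 320 = 399)
N(g) = 399
1/((266910 - 195015) + N(j(B))) = 1/((266910 - 195015) + 399) = 1/(71895 + 399) = 1/72294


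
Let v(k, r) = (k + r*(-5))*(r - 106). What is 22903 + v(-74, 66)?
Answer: 39063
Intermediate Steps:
v(k, r) = (-106 + r)*(k - 5*r) (v(k, r) = (k - 5*r)*(-106 + r) = (-106 + r)*(k - 5*r))
22903 + v(-74, 66) = 22903 + (-106*(-74) - 5*66² + 530*66 - 74*66) = 22903 + (7844 - 5*4356 + 34980 - 4884) = 22903 + (7844 - 21780 + 34980 - 4884) = 22903 + 16160 = 39063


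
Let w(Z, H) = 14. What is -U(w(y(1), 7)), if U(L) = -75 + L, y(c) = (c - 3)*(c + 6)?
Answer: 61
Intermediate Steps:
y(c) = (-3 + c)*(6 + c)
-U(w(y(1), 7)) = -(-75 + 14) = -1*(-61) = 61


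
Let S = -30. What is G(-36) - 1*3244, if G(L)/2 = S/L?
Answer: -9727/3 ≈ -3242.3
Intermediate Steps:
G(L) = -60/L (G(L) = 2*(-30/L) = -60/L)
G(-36) - 1*3244 = -60/(-36) - 1*3244 = -60*(-1/36) - 3244 = 5/3 - 3244 = -9727/3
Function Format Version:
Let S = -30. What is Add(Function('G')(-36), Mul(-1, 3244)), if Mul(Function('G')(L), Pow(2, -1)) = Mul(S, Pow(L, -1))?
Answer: Rational(-9727, 3) ≈ -3242.3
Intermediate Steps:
Function('G')(L) = Mul(-60, Pow(L, -1)) (Function('G')(L) = Mul(2, Mul(-30, Pow(L, -1))) = Mul(-60, Pow(L, -1)))
Add(Function('G')(-36), Mul(-1, 3244)) = Add(Mul(-60, Pow(-36, -1)), Mul(-1, 3244)) = Add(Mul(-60, Rational(-1, 36)), -3244) = Add(Rational(5, 3), -3244) = Rational(-9727, 3)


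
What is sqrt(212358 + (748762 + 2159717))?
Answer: sqrt(3120837) ≈ 1766.6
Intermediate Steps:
sqrt(212358 + (748762 + 2159717)) = sqrt(212358 + 2908479) = sqrt(3120837)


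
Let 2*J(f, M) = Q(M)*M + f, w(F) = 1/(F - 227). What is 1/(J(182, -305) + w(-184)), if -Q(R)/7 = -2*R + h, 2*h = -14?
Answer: 822/529198255 ≈ 1.5533e-6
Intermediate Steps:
h = -7 (h = (½)*(-14) = -7)
Q(R) = 49 + 14*R (Q(R) = -7*(-2*R - 7) = -7*(-7 - 2*R) = 49 + 14*R)
w(F) = 1/(-227 + F)
J(f, M) = f/2 + M*(49 + 14*M)/2 (J(f, M) = ((49 + 14*M)*M + f)/2 = (M*(49 + 14*M) + f)/2 = (f + M*(49 + 14*M))/2 = f/2 + M*(49 + 14*M)/2)
1/(J(182, -305) + w(-184)) = 1/(((½)*182 + (7/2)*(-305)*(7 + 2*(-305))) + 1/(-227 - 184)) = 1/((91 + (7/2)*(-305)*(7 - 610)) + 1/(-411)) = 1/((91 + (7/2)*(-305)*(-603)) - 1/411) = 1/((91 + 1287405/2) - 1/411) = 1/(1287587/2 - 1/411) = 1/(529198255/822) = 822/529198255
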